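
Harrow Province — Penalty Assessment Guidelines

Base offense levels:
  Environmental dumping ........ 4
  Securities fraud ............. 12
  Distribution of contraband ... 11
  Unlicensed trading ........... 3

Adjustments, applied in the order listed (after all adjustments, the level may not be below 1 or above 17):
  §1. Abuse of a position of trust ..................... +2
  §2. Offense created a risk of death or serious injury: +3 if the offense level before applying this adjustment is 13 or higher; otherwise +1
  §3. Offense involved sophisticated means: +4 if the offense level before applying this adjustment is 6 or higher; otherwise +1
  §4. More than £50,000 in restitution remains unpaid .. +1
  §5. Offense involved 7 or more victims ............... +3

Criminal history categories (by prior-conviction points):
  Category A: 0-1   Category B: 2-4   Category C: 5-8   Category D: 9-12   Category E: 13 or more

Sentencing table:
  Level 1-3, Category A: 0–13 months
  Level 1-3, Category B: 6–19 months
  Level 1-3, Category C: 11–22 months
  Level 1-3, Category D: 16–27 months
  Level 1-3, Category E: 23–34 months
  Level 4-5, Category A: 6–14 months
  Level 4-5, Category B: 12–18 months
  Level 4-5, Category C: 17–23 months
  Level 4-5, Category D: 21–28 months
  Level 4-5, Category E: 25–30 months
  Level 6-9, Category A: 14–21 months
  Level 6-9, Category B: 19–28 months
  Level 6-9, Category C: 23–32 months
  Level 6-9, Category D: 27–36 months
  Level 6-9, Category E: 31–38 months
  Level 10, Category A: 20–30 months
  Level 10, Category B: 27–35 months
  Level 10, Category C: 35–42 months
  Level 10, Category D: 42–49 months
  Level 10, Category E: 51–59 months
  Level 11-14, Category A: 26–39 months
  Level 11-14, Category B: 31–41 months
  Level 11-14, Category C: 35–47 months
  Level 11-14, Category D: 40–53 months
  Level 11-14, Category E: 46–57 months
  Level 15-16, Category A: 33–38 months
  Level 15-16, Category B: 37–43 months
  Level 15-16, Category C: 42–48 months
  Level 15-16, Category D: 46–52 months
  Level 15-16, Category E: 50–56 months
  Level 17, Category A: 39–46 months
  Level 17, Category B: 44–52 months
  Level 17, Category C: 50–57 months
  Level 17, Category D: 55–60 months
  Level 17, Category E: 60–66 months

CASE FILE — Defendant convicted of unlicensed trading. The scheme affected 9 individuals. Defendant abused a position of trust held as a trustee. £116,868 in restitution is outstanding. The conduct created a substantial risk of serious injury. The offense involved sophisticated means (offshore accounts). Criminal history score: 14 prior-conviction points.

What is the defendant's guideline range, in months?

46-57 months

Base offense level for unlicensed trading: 3.
§1 applies: 3 + 2 = 5.
§2 applies (level before this adjustment is 5 < 13, so +1): 5 + 1 = 6.
§3 applies (level before this adjustment is 6 ≥ 6, so +4): 6 + 4 = 10.
§4 applies: 10 + 1 = 11.
§5 applies: 11 + 3 = 14.
Final offense level: 14.
Criminal history: 14 prior points → Category E (13+).
Level 14 falls in the 11-14 band.
Grid: Level 11-14 × Category E = 46-57 months.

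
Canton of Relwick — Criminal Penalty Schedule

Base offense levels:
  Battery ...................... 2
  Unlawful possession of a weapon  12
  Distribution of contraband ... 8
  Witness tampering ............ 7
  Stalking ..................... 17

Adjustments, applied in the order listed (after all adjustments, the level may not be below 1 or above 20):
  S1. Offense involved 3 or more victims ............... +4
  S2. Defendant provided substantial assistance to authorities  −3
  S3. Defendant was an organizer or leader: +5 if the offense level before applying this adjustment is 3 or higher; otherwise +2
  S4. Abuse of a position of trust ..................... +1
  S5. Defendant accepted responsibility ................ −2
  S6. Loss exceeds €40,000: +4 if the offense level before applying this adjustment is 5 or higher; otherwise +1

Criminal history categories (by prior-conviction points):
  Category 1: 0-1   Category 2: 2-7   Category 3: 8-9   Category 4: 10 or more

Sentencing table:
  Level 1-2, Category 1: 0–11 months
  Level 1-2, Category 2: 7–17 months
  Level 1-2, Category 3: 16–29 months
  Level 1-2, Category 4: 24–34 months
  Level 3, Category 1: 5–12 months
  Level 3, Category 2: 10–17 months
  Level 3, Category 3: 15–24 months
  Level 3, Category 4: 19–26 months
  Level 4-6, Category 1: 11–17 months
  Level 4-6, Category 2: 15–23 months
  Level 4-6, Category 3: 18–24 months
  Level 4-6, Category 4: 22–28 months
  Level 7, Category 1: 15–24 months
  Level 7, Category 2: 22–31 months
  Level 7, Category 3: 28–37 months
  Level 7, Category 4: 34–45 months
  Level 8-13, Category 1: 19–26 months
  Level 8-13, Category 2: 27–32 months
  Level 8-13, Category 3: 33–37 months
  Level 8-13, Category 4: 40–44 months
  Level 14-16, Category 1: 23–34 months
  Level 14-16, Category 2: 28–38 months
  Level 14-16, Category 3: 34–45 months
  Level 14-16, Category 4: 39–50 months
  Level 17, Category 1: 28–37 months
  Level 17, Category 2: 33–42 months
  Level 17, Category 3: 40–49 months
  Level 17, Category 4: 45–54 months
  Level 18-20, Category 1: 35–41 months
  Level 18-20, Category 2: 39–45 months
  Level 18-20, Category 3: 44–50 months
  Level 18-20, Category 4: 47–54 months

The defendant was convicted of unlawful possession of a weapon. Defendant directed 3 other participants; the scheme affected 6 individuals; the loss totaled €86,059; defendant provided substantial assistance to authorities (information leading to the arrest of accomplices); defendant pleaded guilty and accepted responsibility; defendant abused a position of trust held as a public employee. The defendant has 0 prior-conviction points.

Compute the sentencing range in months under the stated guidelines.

35-41 months

Base offense level for unlawful possession of a weapon: 12.
S1 applies: 12 + 4 = 16.
S2 applies: 16 − 3 = 13.
S3 applies (level before this adjustment is 13 ≥ 3, so +5): 13 + 5 = 18.
S4 applies: 18 + 1 = 19.
S5 applies: 19 − 2 = 17.
S6 applies (level before this adjustment is 17 ≥ 5, so +4): 17 + 4 = 21.
Level 21 exceeds the maximum of 20; capped at 20.
Final offense level: 20.
Criminal history: 0 prior points → Category 1 (0-1).
Level 20 falls in the 18-20 band.
Grid: Level 18-20 × Category 1 = 35-41 months.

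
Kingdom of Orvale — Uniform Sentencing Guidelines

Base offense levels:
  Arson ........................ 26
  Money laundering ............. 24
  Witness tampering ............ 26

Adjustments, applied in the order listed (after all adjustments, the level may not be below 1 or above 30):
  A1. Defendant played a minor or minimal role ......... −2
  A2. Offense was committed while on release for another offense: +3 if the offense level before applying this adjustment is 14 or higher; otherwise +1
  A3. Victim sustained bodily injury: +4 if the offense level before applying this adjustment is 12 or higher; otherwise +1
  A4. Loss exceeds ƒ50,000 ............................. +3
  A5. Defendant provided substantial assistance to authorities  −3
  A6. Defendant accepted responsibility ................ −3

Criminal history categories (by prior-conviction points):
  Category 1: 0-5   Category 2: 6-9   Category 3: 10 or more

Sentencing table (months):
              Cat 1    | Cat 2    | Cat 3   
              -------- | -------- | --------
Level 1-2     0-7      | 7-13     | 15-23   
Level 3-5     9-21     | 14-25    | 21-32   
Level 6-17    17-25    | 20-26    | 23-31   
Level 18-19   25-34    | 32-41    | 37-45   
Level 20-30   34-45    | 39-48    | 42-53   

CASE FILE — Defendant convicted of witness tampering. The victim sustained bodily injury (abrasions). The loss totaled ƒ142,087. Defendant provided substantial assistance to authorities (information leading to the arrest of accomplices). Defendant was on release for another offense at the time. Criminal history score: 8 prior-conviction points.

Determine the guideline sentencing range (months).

39-48 months

Base offense level for witness tampering: 26.
A1 does not apply.
A2 applies (level before this adjustment is 26 ≥ 14, so +3): 26 + 3 = 29.
A3 applies (level before this adjustment is 29 ≥ 12, so +4): 29 + 4 = 33.
A4 applies: 33 + 3 = 36.
A5 applies: 36 − 3 = 33.
A6 does not apply.
Level 33 exceeds the maximum of 30; capped at 30.
Final offense level: 30.
Criminal history: 8 prior points → Category 2 (6-9).
Level 30 falls in the 20-30 band.
Grid: Level 20-30 × Category 2 = 39-48 months.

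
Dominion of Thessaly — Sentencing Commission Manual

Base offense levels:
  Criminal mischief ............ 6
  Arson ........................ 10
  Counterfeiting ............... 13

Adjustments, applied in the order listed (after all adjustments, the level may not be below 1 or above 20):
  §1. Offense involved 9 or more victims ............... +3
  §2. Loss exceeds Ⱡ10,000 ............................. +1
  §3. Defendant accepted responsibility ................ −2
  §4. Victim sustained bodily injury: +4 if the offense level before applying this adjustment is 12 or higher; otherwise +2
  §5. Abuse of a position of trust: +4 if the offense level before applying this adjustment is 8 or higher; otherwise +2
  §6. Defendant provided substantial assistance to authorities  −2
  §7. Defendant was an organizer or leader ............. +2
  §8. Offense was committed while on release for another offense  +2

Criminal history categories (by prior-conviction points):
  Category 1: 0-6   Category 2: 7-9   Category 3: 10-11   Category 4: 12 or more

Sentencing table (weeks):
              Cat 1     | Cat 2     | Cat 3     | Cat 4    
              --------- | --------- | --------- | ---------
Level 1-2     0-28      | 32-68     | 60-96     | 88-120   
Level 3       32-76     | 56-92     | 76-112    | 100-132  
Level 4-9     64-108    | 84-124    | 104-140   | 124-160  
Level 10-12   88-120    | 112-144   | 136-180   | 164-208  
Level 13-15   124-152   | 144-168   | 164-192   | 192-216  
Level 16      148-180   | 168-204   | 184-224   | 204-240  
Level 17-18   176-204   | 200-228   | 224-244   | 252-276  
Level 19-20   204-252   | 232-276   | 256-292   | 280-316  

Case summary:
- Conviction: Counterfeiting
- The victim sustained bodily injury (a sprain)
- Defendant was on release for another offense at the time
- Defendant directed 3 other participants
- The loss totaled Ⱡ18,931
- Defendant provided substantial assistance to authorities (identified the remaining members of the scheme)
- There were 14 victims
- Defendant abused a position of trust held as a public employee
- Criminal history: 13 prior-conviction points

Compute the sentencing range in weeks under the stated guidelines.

280-316 weeks

Base offense level for counterfeiting: 13.
§1 applies: 13 + 3 = 16.
§2 applies: 16 + 1 = 17.
§4 applies (level before this adjustment is 17 ≥ 12, so +4): 17 + 4 = 21.
§5 applies (level before this adjustment is 21 ≥ 8, so +4): 21 + 4 = 25.
§6 applies: 25 − 2 = 23.
§7 applies: 23 + 2 = 25.
§8 applies: 25 + 2 = 27.
Level 27 exceeds the maximum of 20; capped at 20.
Final offense level: 20.
Criminal history: 13 prior points → Category 4 (12+).
Level 20 falls in the 19-20 band.
Grid: Level 19-20 × Category 4 = 280-316 weeks.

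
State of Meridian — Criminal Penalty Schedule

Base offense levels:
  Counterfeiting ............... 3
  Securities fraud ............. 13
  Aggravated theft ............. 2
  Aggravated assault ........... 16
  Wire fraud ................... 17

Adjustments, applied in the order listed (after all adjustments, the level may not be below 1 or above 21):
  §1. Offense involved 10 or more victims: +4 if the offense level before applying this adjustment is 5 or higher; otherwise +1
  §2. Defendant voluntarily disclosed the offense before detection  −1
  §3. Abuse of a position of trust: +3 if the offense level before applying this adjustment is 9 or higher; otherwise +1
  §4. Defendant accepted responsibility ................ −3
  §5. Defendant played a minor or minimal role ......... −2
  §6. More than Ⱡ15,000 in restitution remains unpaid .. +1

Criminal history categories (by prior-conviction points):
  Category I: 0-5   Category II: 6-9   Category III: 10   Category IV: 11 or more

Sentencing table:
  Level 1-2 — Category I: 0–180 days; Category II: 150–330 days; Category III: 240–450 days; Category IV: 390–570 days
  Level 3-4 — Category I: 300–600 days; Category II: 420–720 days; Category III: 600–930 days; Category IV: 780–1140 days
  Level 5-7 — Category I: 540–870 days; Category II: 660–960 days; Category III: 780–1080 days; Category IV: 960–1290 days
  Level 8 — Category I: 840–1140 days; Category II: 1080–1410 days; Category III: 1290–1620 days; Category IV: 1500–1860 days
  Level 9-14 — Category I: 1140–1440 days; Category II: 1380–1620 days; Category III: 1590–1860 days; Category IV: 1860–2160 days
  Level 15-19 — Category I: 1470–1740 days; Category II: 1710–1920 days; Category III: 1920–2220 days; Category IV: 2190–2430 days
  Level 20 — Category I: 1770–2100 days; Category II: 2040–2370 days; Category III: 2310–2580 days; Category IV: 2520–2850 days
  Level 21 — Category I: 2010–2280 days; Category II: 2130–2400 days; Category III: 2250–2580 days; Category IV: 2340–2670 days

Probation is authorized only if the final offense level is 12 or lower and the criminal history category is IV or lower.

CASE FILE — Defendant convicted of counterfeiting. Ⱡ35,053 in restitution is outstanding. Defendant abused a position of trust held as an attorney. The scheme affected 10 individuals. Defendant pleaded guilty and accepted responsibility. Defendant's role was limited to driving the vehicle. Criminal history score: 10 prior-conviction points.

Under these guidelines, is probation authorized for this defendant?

Yes

Base offense level for counterfeiting: 3.
§1 applies (level before this adjustment is 3 < 5, so +1): 3 + 1 = 4.
§2 does not apply.
§3 applies (level before this adjustment is 4 < 9, so +1): 4 + 1 = 5.
§4 applies: 5 − 3 = 2.
§5 applies: 2 − 2 = 0.
§6 applies: 0 + 1 = 1.
Final offense level: 1.
Criminal history: 10 prior points → Category III (10).
Level 1 falls in the 1-2 band.
Grid: Level 1-2 × Category III = 240-450 days.
Probation check: level 1 ≤ 12 and category III ≤ IV → eligible.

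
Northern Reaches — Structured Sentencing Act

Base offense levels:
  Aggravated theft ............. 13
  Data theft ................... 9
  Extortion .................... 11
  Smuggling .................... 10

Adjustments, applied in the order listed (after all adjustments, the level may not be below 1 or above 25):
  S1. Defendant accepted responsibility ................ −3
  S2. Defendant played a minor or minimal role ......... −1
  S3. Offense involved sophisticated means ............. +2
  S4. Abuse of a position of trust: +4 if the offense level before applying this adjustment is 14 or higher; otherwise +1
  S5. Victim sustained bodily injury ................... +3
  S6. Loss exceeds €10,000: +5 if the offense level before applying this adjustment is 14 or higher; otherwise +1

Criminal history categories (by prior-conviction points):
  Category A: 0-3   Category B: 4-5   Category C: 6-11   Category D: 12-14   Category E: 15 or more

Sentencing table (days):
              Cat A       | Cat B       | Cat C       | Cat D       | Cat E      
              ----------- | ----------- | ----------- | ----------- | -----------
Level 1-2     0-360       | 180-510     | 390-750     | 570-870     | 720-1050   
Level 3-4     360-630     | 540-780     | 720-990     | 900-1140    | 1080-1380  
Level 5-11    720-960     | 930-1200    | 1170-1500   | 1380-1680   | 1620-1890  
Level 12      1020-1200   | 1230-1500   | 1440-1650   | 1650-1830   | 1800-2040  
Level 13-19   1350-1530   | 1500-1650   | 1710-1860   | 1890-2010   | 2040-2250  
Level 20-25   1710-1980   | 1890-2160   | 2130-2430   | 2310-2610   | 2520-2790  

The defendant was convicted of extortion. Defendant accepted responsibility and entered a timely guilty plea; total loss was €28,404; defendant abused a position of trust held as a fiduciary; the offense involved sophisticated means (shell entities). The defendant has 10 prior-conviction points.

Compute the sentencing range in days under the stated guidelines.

1440-1650 days

Base offense level for extortion: 11.
S1 applies: 11 − 3 = 8.
S2 does not apply.
S3 applies: 8 + 2 = 10.
S4 applies (level before this adjustment is 10 < 14, so +1): 10 + 1 = 11.
S6 applies (level before this adjustment is 11 < 14, so +1): 11 + 1 = 12.
Final offense level: 12.
Criminal history: 10 prior points → Category C (6-11).
Level 12 falls in the 12 band.
Grid: Level 12 × Category C = 1440-1650 days.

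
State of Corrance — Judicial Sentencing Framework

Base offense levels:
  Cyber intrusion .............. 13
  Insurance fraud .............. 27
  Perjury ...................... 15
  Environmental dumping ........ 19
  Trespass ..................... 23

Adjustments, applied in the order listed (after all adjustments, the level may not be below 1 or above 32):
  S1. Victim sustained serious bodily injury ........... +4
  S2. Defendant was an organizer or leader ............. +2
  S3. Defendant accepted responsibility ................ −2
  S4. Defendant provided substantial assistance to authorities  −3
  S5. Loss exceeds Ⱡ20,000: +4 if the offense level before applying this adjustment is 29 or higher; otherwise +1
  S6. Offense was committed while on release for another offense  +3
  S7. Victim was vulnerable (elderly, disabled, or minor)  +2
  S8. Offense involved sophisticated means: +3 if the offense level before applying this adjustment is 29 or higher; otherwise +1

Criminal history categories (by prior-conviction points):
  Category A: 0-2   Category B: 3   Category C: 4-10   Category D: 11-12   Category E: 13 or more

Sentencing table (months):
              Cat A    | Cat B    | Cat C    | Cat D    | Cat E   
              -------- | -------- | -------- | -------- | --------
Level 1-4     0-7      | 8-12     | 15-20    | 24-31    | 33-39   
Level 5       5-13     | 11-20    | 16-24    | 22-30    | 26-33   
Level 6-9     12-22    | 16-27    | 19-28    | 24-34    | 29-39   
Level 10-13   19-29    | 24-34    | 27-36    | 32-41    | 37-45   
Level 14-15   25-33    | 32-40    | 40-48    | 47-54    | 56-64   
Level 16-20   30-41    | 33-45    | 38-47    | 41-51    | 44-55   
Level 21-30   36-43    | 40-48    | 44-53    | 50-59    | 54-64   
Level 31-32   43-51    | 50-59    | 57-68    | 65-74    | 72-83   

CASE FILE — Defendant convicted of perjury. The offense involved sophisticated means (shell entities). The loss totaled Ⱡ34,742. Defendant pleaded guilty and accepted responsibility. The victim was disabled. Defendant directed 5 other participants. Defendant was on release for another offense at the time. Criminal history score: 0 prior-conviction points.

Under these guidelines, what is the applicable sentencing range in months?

Base offense level for perjury: 15.
S1 does not apply.
S2 applies: 15 + 2 = 17.
S3 applies: 17 − 2 = 15.
S5 applies (level before this adjustment is 15 < 29, so +1): 15 + 1 = 16.
S6 applies: 16 + 3 = 19.
S7 applies: 19 + 2 = 21.
S8 applies (level before this adjustment is 21 < 29, so +1): 21 + 1 = 22.
Final offense level: 22.
Criminal history: 0 prior points → Category A (0-2).
Level 22 falls in the 21-30 band.
Grid: Level 21-30 × Category A = 36-43 months.

36-43 months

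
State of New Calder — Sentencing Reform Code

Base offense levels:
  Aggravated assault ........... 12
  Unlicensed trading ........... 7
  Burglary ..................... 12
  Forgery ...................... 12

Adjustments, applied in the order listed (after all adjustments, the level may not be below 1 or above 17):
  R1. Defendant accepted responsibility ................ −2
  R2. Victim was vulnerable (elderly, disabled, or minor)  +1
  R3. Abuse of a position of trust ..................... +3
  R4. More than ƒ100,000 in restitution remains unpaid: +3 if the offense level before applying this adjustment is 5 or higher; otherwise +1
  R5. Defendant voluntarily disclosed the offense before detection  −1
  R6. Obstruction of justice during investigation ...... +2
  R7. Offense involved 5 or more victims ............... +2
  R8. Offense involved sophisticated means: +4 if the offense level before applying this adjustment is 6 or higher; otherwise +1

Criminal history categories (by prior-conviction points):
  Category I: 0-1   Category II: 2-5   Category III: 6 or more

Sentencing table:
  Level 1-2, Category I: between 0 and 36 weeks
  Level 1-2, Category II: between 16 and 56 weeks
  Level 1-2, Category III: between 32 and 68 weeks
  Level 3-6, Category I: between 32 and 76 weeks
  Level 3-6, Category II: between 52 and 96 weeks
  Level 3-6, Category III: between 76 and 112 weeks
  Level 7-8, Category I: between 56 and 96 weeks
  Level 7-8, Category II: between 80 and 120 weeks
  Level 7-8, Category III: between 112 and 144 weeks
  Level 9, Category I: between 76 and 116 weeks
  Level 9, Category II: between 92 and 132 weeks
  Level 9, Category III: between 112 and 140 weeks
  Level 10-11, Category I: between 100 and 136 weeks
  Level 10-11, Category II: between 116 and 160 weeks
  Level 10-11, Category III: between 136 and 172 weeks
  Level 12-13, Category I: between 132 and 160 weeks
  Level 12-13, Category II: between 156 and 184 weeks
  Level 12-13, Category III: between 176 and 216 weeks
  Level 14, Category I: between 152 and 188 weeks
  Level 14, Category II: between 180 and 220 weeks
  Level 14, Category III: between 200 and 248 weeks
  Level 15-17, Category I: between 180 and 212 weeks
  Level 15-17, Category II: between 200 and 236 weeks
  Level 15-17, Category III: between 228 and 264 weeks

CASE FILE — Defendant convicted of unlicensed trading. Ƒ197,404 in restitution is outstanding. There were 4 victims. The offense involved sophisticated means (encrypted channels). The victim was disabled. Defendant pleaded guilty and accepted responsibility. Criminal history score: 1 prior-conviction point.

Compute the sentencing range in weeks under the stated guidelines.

132-160 weeks

Base offense level for unlicensed trading: 7.
R1 applies: 7 − 2 = 5.
R2 applies: 5 + 1 = 6.
R4 applies (level before this adjustment is 6 ≥ 5, so +3): 6 + 3 = 9.
R7 does not apply.
R8 applies (level before this adjustment is 9 ≥ 6, so +4): 9 + 4 = 13.
Final offense level: 13.
Criminal history: 1 prior point → Category I (0-1).
Level 13 falls in the 12-13 band.
Grid: Level 12-13 × Category I = 132-160 weeks.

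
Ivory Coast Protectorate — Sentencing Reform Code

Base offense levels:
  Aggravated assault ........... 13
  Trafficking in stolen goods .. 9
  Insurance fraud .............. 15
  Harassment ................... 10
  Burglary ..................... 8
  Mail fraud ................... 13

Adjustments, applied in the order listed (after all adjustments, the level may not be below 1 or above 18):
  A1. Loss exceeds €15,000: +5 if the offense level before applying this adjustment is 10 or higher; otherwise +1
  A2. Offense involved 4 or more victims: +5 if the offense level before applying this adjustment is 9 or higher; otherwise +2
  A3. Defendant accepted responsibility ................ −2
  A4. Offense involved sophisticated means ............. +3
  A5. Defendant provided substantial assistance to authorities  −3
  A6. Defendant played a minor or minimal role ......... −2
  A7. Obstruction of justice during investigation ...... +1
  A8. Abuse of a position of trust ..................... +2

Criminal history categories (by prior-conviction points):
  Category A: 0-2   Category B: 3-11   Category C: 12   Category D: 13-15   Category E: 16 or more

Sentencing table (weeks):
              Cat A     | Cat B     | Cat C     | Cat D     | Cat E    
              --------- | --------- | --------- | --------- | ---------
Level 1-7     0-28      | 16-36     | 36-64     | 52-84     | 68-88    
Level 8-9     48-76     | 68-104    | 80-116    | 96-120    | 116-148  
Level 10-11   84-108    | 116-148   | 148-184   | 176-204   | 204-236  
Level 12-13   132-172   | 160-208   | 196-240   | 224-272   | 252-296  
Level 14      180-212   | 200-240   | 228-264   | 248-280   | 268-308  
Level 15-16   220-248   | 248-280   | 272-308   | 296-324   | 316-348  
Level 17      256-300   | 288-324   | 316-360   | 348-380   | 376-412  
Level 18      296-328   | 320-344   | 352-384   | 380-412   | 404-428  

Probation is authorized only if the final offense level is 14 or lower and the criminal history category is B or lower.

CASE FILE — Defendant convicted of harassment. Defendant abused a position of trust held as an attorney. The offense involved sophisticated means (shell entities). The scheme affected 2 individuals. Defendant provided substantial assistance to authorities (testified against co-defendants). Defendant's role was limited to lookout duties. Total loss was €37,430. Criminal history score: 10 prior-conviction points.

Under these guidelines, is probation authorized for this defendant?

No

Base offense level for harassment: 10.
A1 applies (level before this adjustment is 10 ≥ 10, so +5): 10 + 5 = 15.
A2 does not apply.
A3 does not apply.
A4 applies: 15 + 3 = 18.
A5 applies: 18 − 3 = 15.
A6 applies: 15 − 2 = 13.
A7 does not apply.
A8 applies: 13 + 2 = 15.
Final offense level: 15.
Criminal history: 10 prior points → Category B (3-11).
Level 15 falls in the 15-16 band.
Grid: Level 15-16 × Category B = 248-280 weeks.
Probation check: level 15 > 14 and category B ≤ B → not eligible.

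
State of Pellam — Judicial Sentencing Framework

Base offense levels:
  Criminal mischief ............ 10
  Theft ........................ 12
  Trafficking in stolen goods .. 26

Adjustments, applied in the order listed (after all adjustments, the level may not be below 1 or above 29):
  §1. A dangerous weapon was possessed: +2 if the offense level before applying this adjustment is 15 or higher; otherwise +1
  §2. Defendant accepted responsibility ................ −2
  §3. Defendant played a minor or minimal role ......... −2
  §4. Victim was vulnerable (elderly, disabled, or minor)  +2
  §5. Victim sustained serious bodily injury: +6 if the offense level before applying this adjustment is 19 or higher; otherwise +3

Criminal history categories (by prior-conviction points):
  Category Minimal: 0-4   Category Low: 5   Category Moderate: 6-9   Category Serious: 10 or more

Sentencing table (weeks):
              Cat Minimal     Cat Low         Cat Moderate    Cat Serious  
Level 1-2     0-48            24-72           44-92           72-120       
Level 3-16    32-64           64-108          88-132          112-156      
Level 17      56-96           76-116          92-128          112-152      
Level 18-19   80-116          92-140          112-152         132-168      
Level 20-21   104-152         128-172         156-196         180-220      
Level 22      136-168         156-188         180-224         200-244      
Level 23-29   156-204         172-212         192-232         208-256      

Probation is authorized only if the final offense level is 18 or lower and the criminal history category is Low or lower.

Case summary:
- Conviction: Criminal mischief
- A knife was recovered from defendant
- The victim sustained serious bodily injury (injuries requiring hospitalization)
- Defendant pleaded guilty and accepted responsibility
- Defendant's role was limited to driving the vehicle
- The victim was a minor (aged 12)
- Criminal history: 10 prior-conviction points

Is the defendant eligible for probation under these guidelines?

No

Base offense level for criminal mischief: 10.
§1 applies (level before this adjustment is 10 < 15, so +1): 10 + 1 = 11.
§2 applies: 11 − 2 = 9.
§3 applies: 9 − 2 = 7.
§4 applies: 7 + 2 = 9.
§5 applies (level before this adjustment is 9 < 19, so +3): 9 + 3 = 12.
Final offense level: 12.
Criminal history: 10 prior points → Category Serious (10+).
Level 12 falls in the 3-16 band.
Grid: Level 3-16 × Category Serious = 112-156 weeks.
Probation check: level 12 ≤ 18 and category Serious > Low → not eligible.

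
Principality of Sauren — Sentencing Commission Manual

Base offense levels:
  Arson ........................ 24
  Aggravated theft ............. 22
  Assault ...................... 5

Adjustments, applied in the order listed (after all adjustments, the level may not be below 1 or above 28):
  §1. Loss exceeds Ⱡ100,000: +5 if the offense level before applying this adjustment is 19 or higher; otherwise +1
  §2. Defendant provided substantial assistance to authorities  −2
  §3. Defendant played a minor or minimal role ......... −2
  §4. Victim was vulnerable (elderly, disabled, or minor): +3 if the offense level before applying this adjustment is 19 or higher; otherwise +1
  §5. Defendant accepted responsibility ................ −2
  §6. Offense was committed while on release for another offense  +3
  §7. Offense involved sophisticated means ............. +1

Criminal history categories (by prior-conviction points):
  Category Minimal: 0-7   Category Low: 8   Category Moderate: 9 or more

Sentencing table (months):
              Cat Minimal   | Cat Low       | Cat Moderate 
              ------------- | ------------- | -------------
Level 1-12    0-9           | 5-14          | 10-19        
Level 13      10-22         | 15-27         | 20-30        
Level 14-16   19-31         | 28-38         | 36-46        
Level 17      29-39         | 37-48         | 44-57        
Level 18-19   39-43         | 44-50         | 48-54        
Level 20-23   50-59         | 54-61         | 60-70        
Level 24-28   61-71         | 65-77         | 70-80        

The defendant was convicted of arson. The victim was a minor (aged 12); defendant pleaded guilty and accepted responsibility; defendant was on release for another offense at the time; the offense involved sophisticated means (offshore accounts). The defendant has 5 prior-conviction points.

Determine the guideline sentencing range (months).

Base offense level for arson: 24.
§3 does not apply.
§4 applies (level before this adjustment is 24 ≥ 19, so +3): 24 + 3 = 27.
§5 applies: 27 − 2 = 25.
§6 applies: 25 + 3 = 28.
§7 applies: 28 + 1 = 29.
Level 29 exceeds the maximum of 28; capped at 28.
Final offense level: 28.
Criminal history: 5 prior points → Category Minimal (0-7).
Level 28 falls in the 24-28 band.
Grid: Level 24-28 × Category Minimal = 61-71 months.

61-71 months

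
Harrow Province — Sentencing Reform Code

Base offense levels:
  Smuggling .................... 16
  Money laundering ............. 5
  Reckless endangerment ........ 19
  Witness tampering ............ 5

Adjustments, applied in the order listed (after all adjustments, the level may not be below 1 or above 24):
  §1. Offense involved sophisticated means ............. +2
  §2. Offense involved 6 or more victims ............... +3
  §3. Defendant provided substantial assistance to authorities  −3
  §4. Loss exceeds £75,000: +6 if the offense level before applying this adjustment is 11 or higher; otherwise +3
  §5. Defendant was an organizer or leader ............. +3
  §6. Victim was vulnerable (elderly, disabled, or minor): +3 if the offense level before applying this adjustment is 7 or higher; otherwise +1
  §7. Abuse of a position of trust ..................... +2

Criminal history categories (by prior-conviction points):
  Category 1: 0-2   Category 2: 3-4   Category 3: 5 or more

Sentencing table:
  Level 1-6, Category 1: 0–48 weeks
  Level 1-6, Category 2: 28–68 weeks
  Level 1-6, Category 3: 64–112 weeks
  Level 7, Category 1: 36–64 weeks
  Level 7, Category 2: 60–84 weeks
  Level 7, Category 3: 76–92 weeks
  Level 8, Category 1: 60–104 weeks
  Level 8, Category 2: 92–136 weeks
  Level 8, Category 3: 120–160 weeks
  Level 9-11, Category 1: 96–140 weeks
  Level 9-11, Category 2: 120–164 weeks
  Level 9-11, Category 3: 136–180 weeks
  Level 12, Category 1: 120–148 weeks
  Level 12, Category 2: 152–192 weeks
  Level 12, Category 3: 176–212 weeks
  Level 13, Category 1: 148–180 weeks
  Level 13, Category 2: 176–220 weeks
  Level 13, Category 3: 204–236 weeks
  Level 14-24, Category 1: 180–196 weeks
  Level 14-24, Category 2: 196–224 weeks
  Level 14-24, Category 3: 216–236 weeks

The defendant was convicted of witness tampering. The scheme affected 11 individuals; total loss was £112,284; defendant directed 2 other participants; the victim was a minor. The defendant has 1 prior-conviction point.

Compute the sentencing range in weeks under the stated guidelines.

180-196 weeks

Base offense level for witness tampering: 5.
§2 applies: 5 + 3 = 8.
§3 does not apply.
§4 applies (level before this adjustment is 8 < 11, so +3): 8 + 3 = 11.
§5 applies: 11 + 3 = 14.
§6 applies (level before this adjustment is 14 ≥ 7, so +3): 14 + 3 = 17.
§7 does not apply.
Final offense level: 17.
Criminal history: 1 prior point → Category 1 (0-2).
Level 17 falls in the 14-24 band.
Grid: Level 14-24 × Category 1 = 180-196 weeks.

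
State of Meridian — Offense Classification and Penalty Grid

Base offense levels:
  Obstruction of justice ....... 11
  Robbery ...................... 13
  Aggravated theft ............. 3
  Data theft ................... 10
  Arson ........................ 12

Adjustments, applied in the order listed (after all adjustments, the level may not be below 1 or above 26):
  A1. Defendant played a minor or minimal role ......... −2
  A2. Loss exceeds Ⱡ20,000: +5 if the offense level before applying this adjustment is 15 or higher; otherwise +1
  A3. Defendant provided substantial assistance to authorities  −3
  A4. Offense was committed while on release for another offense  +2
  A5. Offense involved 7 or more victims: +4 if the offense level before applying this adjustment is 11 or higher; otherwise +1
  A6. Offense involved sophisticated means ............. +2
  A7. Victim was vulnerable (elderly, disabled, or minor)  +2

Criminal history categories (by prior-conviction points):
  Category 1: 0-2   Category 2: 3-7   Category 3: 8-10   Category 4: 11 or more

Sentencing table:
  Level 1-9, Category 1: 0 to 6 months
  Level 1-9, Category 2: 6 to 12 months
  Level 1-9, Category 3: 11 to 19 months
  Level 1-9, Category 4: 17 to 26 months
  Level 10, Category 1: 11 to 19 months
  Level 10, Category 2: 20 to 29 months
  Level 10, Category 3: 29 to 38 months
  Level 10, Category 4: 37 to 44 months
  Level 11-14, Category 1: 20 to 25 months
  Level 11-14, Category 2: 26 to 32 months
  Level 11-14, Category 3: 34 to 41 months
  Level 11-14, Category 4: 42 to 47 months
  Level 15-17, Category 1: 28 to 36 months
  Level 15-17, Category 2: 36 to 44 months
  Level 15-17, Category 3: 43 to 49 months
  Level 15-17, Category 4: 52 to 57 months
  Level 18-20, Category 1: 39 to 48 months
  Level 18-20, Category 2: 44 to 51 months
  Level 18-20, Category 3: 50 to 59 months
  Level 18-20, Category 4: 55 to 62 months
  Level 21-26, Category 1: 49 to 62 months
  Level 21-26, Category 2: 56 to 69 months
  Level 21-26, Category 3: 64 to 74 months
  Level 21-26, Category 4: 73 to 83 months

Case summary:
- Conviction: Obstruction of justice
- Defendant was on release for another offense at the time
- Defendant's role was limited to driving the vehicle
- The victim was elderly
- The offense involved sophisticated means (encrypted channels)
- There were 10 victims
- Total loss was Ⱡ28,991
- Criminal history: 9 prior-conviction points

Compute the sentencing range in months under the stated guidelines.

Base offense level for obstruction of justice: 11.
A1 applies: 11 − 2 = 9.
A2 applies (level before this adjustment is 9 < 15, so +1): 9 + 1 = 10.
A3 does not apply.
A4 applies: 10 + 2 = 12.
A5 applies (level before this adjustment is 12 ≥ 11, so +4): 12 + 4 = 16.
A6 applies: 16 + 2 = 18.
A7 applies: 18 + 2 = 20.
Final offense level: 20.
Criminal history: 9 prior points → Category 3 (8-10).
Level 20 falls in the 18-20 band.
Grid: Level 18-20 × Category 3 = 50-59 months.

50-59 months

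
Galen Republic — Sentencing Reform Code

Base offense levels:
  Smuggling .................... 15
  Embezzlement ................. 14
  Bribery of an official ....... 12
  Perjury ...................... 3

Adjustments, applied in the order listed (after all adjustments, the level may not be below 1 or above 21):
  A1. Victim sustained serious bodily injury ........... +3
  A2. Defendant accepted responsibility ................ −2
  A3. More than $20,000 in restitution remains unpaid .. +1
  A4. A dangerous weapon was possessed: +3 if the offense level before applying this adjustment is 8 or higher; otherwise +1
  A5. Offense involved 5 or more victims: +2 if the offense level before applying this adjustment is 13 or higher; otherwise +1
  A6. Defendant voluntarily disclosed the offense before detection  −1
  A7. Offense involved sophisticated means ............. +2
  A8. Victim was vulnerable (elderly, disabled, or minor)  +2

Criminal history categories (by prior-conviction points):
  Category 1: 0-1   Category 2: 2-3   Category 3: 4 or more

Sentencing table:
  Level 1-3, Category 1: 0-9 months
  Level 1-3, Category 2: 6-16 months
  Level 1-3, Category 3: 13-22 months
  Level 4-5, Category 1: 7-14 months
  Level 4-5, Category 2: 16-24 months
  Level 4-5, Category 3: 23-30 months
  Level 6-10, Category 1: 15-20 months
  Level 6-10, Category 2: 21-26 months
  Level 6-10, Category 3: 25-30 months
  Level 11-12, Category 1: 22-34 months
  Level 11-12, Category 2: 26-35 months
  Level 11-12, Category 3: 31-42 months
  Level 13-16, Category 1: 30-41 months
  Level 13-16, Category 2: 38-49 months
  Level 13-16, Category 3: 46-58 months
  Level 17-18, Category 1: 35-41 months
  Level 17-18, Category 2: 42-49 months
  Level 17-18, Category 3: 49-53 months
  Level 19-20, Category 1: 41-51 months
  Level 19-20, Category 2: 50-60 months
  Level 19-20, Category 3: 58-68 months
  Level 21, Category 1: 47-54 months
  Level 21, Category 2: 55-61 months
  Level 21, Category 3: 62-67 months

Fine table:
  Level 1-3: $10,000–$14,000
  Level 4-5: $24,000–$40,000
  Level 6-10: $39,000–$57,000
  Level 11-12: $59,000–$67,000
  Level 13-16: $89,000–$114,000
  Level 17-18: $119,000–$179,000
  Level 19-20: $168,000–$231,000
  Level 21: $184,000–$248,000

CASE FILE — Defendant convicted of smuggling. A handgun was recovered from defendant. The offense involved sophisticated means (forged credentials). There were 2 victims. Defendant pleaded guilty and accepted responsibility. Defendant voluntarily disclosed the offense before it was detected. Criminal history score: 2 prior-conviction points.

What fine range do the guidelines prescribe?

$119,000–$179,000

Base offense level for smuggling: 15.
A2 applies: 15 − 2 = 13.
A3 does not apply.
A4 applies (level before this adjustment is 13 ≥ 8, so +3): 13 + 3 = 16.
A6 applies: 16 − 1 = 15.
A7 applies: 15 + 2 = 17.
A8 does not apply.
Final offense level: 17.
Level 17 falls in the 17-18 band.
Fine table: Level 17-18 → $119,000–$179,000.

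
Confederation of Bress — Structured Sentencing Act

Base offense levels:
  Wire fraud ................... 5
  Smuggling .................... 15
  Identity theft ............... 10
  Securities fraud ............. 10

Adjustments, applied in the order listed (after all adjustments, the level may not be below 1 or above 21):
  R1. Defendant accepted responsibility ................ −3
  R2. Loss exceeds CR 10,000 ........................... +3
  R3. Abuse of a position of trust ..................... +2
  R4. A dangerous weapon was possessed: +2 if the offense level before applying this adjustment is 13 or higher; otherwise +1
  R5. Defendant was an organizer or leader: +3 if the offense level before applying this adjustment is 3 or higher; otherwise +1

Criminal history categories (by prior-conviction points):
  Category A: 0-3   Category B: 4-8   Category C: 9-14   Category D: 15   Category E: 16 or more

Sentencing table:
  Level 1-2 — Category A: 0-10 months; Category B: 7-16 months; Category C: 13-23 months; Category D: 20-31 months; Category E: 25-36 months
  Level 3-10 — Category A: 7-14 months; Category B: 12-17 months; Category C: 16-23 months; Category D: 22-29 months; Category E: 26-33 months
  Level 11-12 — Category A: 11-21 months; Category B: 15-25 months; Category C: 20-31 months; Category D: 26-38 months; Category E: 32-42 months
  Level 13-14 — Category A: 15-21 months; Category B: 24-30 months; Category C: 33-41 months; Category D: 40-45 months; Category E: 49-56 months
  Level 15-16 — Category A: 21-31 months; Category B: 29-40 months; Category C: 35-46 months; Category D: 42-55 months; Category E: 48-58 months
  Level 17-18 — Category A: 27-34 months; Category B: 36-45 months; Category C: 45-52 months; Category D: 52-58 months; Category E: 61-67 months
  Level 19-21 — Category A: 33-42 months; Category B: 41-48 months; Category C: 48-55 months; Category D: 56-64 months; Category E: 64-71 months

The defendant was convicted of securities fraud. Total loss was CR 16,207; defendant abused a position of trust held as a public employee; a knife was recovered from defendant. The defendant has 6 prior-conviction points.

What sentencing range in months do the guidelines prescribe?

Base offense level for securities fraud: 10.
R2 applies: 10 + 3 = 13.
R3 applies: 13 + 2 = 15.
R4 applies (level before this adjustment is 15 ≥ 13, so +2): 15 + 2 = 17.
Final offense level: 17.
Criminal history: 6 prior points → Category B (4-8).
Level 17 falls in the 17-18 band.
Grid: Level 17-18 × Category B = 36-45 months.

36-45 months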